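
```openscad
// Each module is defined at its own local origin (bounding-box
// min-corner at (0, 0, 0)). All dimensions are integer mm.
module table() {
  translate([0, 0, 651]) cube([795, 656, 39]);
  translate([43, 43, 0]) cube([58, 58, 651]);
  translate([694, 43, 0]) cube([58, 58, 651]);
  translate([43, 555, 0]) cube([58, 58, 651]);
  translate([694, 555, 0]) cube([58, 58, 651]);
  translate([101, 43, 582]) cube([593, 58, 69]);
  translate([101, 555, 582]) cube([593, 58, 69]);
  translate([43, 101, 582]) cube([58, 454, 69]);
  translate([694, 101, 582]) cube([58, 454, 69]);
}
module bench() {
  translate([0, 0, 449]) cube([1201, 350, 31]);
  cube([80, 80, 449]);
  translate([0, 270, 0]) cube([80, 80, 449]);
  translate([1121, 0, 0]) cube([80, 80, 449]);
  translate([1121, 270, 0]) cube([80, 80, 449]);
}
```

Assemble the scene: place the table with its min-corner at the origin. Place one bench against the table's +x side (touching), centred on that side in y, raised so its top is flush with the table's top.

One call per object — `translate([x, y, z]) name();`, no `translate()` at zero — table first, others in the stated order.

table();
translate([795, 153, 210]) bench();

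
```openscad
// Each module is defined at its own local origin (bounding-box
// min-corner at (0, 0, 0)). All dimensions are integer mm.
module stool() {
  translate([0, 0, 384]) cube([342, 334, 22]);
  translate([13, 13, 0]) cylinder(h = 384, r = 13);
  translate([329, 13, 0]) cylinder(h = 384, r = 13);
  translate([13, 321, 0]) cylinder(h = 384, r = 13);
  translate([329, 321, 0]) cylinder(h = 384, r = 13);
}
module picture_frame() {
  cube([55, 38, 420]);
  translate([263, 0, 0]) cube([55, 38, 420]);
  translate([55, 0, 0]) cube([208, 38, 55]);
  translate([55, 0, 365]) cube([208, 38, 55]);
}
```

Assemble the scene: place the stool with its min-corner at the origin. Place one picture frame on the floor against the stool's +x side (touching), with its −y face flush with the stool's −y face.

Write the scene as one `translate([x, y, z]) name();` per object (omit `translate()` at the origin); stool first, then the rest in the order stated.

stool();
translate([342, 0, 0]) picture_frame();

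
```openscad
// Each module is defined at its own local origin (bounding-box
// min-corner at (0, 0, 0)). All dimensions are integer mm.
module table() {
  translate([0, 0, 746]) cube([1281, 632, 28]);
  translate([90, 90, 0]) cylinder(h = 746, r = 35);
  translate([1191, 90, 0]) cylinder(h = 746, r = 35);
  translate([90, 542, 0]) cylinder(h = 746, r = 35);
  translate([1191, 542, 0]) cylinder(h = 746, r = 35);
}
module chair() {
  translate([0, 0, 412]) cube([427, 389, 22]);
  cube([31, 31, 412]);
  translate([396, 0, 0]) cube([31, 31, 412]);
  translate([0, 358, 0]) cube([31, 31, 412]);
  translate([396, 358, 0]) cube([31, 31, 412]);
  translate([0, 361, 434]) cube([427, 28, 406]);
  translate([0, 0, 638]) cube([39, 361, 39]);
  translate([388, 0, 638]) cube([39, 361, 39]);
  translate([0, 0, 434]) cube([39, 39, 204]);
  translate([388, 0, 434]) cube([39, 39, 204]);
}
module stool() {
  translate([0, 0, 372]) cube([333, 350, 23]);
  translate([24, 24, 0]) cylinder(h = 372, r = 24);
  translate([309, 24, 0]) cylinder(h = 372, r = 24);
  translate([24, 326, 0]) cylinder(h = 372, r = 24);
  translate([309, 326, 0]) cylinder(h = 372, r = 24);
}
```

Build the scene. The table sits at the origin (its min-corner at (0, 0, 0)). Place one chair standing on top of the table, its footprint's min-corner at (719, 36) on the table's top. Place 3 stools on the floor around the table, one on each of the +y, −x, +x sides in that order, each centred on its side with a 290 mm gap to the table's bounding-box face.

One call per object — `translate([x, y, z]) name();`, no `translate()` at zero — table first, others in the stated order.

table();
translate([719, 36, 774]) chair();
translate([474, 922, 0]) stool();
translate([-623, 141, 0]) stool();
translate([1571, 141, 0]) stool();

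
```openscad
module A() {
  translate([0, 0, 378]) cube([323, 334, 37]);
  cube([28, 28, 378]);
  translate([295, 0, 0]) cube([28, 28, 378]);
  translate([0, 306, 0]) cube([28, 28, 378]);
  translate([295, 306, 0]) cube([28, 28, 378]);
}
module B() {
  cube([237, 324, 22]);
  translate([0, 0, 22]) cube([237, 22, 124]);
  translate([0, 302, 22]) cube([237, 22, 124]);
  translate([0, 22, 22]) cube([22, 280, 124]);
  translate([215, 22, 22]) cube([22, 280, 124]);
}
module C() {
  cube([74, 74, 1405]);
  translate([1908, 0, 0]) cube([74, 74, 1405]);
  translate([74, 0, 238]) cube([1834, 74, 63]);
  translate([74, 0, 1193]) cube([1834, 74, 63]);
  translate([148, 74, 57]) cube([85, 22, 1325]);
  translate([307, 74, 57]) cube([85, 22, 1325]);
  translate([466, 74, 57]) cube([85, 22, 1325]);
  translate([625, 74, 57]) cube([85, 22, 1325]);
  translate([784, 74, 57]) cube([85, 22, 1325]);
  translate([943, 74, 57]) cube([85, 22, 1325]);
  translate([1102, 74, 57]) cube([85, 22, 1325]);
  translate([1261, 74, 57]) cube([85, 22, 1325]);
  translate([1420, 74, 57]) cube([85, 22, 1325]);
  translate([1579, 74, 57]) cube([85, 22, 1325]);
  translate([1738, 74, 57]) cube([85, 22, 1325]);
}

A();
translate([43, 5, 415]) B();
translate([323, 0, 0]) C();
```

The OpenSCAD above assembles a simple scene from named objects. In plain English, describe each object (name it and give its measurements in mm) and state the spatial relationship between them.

A is a four-legged stool. The seat is a 323×334×37 mm slab whose top surface is at z = 415 mm; four square legs, each 28×28 mm in cross-section, run from the floor (z = 0) to the underside of the seat, each flush with a corner of the seat.

B is an open storage box with external size 237×324×146 mm and wall thickness 22 mm (the base is also 22 mm thick). The base covers the whole footprint; the four walls stand on the base, with the y-facing walls full-width and the x-facing walls fitting between their inner faces.

C is a fence section. Two 74×74 mm posts, 1405 mm tall, stand on the floor with a clear span of 1834 mm between their inner faces. Two horizontal rails of 74×63 mm section span the gap between the posts with their undersides at z = 238 mm and z = 1193 mm, flush with the posts' −y face. 11 pickets, each 85 mm wide, 22 mm thick and 1325 mm tall, are fixed to the +y face of the rails with their bottoms at z = 57 mm, evenly spaced across the span with equal gaps (rounded down to the nearest mm) at the −x end and between each pair — any rounding remainder accumulates at the +x end.

The open box is on top of the stool, centred. The fence section is against the stool's +x side, with their −y faces flush.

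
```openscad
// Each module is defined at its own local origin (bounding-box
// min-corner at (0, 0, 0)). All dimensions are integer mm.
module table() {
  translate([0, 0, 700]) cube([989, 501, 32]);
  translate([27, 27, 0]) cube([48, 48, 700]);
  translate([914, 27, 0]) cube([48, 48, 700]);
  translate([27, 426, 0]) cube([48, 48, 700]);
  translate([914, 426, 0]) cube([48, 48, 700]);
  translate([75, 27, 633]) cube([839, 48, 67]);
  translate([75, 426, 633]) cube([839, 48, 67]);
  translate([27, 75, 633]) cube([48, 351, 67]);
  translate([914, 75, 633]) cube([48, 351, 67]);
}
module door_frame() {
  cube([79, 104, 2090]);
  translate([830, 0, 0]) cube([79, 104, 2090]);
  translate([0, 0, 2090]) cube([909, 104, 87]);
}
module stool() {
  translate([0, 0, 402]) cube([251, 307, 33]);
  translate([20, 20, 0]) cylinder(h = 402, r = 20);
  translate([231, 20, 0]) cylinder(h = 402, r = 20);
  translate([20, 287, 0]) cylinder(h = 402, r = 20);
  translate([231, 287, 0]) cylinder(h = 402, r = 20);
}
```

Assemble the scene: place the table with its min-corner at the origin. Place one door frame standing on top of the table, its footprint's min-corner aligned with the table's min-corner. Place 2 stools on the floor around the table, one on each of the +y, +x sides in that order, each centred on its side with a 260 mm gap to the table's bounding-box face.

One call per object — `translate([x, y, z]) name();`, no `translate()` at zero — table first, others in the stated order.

table();
translate([0, 0, 732]) door_frame();
translate([369, 761, 0]) stool();
translate([1249, 97, 0]) stool();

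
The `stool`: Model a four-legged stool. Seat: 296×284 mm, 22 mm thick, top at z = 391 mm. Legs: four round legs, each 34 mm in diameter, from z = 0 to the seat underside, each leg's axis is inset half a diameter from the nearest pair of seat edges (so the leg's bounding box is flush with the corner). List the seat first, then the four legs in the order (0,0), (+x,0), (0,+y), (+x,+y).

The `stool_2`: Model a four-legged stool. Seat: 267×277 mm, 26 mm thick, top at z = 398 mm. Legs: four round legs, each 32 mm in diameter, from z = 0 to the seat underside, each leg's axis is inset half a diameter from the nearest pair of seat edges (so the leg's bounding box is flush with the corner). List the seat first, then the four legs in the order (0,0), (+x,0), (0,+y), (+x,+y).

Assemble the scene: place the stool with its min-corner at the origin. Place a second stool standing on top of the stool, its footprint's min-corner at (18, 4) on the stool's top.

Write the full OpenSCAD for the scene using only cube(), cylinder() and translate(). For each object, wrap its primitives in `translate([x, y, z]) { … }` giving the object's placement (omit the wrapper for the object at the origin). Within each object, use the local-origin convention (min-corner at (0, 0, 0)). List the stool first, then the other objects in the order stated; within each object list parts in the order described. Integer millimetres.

translate([0, 0, 369]) cube([296, 284, 22]);
translate([17, 17, 0]) cylinder(h = 369, r = 17);
translate([279, 17, 0]) cylinder(h = 369, r = 17);
translate([17, 267, 0]) cylinder(h = 369, r = 17);
translate([279, 267, 0]) cylinder(h = 369, r = 17);
translate([18, 4, 391]) {
  translate([0, 0, 372]) cube([267, 277, 26]);
  translate([16, 16, 0]) cylinder(h = 372, r = 16);
  translate([251, 16, 0]) cylinder(h = 372, r = 16);
  translate([16, 261, 0]) cylinder(h = 372, r = 16);
  translate([251, 261, 0]) cylinder(h = 372, r = 16);
}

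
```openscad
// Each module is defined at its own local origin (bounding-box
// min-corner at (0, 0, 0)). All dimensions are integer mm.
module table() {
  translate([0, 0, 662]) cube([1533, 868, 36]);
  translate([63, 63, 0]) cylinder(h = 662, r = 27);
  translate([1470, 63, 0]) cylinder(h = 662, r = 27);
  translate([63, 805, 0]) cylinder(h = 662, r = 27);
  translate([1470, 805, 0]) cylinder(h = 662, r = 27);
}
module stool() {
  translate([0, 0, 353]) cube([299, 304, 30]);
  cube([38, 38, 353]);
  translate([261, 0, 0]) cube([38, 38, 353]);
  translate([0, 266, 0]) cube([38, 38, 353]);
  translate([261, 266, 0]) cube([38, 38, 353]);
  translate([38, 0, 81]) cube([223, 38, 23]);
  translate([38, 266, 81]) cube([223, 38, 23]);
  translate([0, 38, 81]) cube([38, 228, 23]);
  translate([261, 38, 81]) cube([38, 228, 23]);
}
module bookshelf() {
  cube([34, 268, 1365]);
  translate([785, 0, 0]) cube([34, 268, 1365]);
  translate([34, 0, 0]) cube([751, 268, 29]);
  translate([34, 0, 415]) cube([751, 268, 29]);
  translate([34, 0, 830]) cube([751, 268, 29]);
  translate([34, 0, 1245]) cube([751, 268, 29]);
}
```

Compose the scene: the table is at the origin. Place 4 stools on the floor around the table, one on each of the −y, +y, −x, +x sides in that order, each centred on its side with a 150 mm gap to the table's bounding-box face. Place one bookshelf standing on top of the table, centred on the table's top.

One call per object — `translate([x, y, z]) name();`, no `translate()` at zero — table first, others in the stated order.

table();
translate([617, -454, 0]) stool();
translate([617, 1018, 0]) stool();
translate([-449, 282, 0]) stool();
translate([1683, 282, 0]) stool();
translate([357, 300, 698]) bookshelf();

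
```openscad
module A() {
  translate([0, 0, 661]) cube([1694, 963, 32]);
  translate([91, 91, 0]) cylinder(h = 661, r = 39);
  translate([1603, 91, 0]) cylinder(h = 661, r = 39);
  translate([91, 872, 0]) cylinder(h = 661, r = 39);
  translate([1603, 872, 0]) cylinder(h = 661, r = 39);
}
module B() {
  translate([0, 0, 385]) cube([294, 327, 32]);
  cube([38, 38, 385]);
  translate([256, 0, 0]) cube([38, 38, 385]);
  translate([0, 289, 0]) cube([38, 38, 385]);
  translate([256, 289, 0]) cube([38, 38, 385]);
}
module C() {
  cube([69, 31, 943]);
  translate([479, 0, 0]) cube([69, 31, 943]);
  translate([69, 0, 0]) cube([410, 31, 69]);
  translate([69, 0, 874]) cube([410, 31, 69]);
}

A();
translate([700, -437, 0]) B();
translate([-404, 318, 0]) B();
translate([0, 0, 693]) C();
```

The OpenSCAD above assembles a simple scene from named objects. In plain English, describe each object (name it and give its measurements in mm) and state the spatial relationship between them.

A is a table with a 1694×963 mm rectangular top, 32 mm thick, top surface at z = 693 mm, supported by four round legs of 78 mm diameter, each leg's bounding box inset 52 mm from the nearest pair of top edges, running from the floor.

B is a four-legged stool. The seat is 294×327 mm, 32 mm thick, top at z = 417 mm. It stands on four square legs, each 38×38 mm in cross-section, from z = 0 to the seat underside, each flush with a corner of the seat.

C is a rectangular picture frame lying in the x–z plane (depth along y). The opening is 410 mm wide (x) by 805 mm tall (z), surrounded by a border 69 mm wide on all four sides. The frame is 31 mm deep and is made of two full-height vertical stiles with two horizontal rails fitted between them.

Two stools sit around the table at the −y, −x sides. The picture frame is on top of the table.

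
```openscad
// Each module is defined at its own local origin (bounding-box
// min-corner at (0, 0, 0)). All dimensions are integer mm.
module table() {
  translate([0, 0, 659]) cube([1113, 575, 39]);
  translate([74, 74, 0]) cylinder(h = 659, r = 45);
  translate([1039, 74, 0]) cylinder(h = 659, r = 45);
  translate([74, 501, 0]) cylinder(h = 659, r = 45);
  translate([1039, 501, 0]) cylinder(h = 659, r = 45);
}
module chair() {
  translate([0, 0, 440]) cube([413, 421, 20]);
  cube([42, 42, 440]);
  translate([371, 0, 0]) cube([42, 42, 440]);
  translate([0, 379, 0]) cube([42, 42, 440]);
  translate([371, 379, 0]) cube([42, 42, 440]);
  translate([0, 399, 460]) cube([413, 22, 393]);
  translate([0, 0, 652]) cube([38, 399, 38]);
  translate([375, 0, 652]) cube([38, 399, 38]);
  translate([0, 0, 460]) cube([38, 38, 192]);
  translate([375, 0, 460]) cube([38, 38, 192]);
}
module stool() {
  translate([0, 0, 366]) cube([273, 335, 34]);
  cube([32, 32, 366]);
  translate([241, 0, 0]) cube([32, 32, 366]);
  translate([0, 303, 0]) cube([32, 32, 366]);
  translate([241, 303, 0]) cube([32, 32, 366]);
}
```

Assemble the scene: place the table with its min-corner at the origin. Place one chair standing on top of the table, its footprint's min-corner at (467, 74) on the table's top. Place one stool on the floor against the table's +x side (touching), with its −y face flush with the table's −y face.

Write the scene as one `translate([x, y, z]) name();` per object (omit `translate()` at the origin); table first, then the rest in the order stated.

table();
translate([467, 74, 698]) chair();
translate([1113, 0, 0]) stool();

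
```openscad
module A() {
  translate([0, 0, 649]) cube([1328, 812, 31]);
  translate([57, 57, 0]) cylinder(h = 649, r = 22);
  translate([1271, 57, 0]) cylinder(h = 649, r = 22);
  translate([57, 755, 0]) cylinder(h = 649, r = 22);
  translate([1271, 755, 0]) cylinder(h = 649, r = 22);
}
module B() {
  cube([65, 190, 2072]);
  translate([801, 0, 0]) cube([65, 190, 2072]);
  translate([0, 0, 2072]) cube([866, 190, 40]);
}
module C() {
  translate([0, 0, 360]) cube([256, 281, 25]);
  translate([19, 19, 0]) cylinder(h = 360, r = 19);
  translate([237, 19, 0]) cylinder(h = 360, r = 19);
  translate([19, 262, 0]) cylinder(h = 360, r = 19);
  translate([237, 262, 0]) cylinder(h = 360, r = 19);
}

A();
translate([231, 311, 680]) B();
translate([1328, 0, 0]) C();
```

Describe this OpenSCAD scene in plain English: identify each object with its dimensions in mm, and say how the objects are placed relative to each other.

A is a rectangular dining table. The top is 1328×812×31 mm with its upper surface at z = 680 mm. It stands on four round legs of 44 mm diameter, each leg's bounding box inset 35 mm from the nearest pair of top edges, running from the floor to the underside of the top.

B is a door frame. The clear opening is 736 mm wide and 2072 mm high. Two 65 mm wide jambs, 190 mm deep, stand either side of the opening from the floor to the top of the opening. A 40 mm thick head sits across the top of both jambs, spanning the full outside width of the frame.

C is a four-legged stool. The seat is a 256×281×25 mm slab whose top surface is at z = 385 mm; four round legs, each 38 mm in diameter, run from the floor (z = 0) to the underside of the seat, each leg's axis is inset half a diameter from the nearest pair of seat edges (so the leg's bounding box is flush with the corner).

The door frame is on top of the table, centred. The stool is against the table's +x side, with their −y faces flush.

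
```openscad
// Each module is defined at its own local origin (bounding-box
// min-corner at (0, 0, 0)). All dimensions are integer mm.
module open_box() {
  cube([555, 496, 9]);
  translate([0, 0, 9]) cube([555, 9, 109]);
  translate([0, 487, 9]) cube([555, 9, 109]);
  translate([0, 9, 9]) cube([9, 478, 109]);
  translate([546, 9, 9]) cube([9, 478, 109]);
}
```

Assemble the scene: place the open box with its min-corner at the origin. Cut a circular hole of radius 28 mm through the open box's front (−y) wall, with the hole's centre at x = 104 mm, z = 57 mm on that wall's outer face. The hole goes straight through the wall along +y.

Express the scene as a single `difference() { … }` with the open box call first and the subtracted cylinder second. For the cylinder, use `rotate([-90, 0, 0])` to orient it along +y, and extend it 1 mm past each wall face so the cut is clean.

difference() {
  open_box();
  translate([104, -1, 57]) rotate([-90, 0, 0]) cylinder(h = 11, r = 28);
}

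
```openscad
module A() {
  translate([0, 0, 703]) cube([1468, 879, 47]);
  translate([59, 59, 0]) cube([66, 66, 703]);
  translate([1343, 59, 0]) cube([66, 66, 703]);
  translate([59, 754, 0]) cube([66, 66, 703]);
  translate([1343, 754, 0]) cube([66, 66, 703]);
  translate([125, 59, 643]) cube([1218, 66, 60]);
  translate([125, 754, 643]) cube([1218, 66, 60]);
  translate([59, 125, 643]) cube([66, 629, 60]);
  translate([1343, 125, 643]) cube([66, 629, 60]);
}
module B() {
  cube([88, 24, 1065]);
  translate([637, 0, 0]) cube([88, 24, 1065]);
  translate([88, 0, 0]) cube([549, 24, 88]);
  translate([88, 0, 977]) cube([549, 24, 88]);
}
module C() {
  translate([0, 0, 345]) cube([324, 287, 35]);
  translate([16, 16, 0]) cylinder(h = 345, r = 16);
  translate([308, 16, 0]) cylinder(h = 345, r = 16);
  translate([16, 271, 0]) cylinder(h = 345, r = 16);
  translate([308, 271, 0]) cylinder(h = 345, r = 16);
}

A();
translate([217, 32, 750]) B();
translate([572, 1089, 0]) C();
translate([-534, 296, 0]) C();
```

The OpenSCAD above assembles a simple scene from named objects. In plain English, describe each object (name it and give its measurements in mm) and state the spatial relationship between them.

A is a table with a 1468×879 mm rectangular top, 47 mm thick, top surface at z = 750 mm, supported by four 66×66 mm square legs, each inset 59 mm from the nearest pair of top edges, running from the floor. Four apron rails, 66 mm thick and 60 mm tall, run between adjacent legs with their top edges flush with the underside of the top and their outer faces flush with the legs' outer faces.

B is a rectangular picture frame lying in the x–z plane (depth along y). The opening is 549 mm wide (x) by 889 mm tall (z), surrounded by a border 88 mm wide on all four sides. The frame is 24 mm deep and is made of two full-height vertical stiles with two horizontal rails fitted between them.

C is a simple wooden stool: a rectangular seat 324 mm (x) by 287 mm (y), 35 mm thick, top face at z = 380 mm, on four round legs, each 32 mm in diameter. The legs rest on z = 0, each leg's axis is inset half a diameter from the nearest pair of seat edges (so the leg's bounding box is flush with the corner).

The picture frame is on top of the table. Two stools sit around the table at the +y, −x sides.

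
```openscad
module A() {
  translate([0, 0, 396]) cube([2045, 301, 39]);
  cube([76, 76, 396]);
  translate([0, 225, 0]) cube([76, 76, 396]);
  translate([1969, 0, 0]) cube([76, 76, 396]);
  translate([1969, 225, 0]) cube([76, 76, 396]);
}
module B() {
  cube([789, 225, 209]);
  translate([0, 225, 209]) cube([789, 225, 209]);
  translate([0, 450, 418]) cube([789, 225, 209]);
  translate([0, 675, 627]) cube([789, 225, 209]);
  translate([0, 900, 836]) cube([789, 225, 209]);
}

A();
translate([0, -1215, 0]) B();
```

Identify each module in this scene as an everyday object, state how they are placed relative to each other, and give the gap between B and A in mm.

The staircase's nearest face is 90 mm from the bench's −y face.

A is a bench. B is a staircase. The staircase is on the floor beside the bench on its −y side. The gap between the staircase and the bench is 90 mm.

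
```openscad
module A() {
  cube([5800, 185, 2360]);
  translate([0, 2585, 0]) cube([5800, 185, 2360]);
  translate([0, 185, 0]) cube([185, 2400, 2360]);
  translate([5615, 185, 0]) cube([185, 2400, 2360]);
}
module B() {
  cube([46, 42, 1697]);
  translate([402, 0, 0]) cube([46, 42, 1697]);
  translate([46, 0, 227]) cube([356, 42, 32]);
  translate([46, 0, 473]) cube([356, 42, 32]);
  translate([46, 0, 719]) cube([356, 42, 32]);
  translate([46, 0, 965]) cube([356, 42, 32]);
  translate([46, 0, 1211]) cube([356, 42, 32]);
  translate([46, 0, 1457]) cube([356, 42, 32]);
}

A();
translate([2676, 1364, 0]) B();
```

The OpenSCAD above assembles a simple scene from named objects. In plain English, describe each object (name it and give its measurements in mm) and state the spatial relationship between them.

A is a box-shaped house frame (walls only): outside footprint 5800×2770 mm, wall height 2360 mm, wall thickness 185 mm. The two y-facing walls run the full x-width; the two x-facing walls fit between the inner faces of the y-facing walls.

B is a wooden ladder with two side rails of 46×42 mm section and 1697 mm height, set 448 mm apart overall. Between them run 6 rectangular rungs (42 mm deep, 32 mm thick), front faces flush with the rails' −y face. The bottom of the first rung is 227 mm above the floor and each subsequent rung is 246 mm higher than the one below.

The ladder sits inside the house frame, centred.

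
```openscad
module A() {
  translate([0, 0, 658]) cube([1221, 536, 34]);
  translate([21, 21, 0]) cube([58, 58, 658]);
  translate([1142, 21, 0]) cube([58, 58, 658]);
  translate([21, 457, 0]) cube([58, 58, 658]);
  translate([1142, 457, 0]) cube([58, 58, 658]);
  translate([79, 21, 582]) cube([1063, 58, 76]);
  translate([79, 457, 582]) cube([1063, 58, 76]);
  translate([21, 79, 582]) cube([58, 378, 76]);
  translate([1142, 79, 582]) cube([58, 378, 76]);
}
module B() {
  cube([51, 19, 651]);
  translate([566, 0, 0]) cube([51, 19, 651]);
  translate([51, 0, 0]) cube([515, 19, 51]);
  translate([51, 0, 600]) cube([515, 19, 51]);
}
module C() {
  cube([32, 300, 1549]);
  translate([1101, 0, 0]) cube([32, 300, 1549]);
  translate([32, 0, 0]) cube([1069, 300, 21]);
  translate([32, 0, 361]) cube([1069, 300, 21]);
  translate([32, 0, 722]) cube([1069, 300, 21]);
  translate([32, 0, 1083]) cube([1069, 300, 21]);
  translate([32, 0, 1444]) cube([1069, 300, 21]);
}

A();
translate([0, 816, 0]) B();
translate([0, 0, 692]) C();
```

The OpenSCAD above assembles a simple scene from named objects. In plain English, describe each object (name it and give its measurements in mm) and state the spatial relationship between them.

A is a rectangular dining table. The top is 1221×536×34 mm with its upper surface at z = 692 mm. It stands on four 58×58 mm square legs, each inset 21 mm from the nearest pair of top edges, running from the floor to the underside of the top. Four apron rails, 58 mm thick and 76 mm tall, run between adjacent legs with their top edges flush with the underside of the top and their outer faces flush with the legs' outer faces.

B is a picture frame with a 515×549 mm rectangular opening (x by z) and a uniform 51 mm border on every side. Frame depth is 19 mm along y. It is built from two vertical stiles running the full outside height and two horizontal rails spanning the gap between the stiles.

C is an open bookshelf. Two side panels, each 32 mm thick, 300 mm deep and 1549 mm tall, stand 1133 mm apart (outside-to-outside). Between them sit 5 shelves, each 21 mm thick and 300 mm deep, spanning the full gap between the sides. The bottom shelf rests on the floor (its underside at z = 0) and the clear gap between one shelf's top and the next shelf's underside is 340 mm.

The picture frame is on the floor beside the table on its +y side. The bookshelf is on top of the table.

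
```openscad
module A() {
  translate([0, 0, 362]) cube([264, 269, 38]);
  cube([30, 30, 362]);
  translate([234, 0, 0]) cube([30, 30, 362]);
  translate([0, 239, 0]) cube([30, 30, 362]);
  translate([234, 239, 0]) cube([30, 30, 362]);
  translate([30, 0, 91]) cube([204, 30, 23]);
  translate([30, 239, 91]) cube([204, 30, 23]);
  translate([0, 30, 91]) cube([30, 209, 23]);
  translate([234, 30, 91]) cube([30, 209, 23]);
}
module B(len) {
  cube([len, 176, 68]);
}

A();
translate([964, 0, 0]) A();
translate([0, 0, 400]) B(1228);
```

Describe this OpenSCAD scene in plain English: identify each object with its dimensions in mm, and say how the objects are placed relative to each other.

A is a four-legged stool. The seat is 264×269 mm, 38 mm thick, top at z = 400 mm. It stands on four square legs, each 30×30 mm in cross-section, from z = 0 to the seat underside, each flush with a corner of the seat. Four stretchers, 30 mm wide and 23 mm tall, connect adjacent legs with their undersides at z = 91 mm, each running between the inner faces of the legs it joins and aligned with the legs' outer faces on the other axis.

B is a rectangular beam 1228 mm long (x), 176 mm deep (y), 68 mm thick (z).

The beam spans the tops of two stools placed 700 mm apart, resting at z = 400 mm.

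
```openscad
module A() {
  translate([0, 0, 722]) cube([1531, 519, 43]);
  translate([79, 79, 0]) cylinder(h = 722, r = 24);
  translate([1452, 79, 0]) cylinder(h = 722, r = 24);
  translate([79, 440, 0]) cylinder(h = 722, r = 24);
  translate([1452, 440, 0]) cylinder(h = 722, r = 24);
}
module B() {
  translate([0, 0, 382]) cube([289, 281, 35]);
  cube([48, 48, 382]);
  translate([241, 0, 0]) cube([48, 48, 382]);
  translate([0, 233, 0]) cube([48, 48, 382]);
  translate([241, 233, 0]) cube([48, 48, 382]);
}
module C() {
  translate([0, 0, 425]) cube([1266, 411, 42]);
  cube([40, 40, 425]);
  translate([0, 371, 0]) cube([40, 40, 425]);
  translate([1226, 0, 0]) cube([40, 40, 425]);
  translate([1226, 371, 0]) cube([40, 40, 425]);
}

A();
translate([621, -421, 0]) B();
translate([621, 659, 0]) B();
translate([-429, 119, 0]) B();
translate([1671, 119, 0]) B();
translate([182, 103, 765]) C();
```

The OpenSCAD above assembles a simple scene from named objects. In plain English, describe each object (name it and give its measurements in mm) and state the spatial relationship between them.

A is a table: top 1531 mm (x) × 519 mm (y), 43 mm thick, upper face at z = 765 mm, on four round legs of 48 mm diameter, each leg's bounding box inset 55 mm from the nearest pair of top edges, running from z = 0 to the bottom of the top.

B is a four-legged stool. The seat is a 289×281×35 mm slab whose top surface is at z = 417 mm; four square legs, each 48×48 mm in cross-section, run from the floor (z = 0) to the underside of the seat, each flush with a corner of the seat.

C is a bench: a 1266×411 mm seat slab, 42 mm thick, top at z = 467 mm, on four 40×40 mm square legs flush with the seat corners and standing on z = 0.

Four stools sit around the table at the −y, +y, −x, +x sides. The bench is on top of the table.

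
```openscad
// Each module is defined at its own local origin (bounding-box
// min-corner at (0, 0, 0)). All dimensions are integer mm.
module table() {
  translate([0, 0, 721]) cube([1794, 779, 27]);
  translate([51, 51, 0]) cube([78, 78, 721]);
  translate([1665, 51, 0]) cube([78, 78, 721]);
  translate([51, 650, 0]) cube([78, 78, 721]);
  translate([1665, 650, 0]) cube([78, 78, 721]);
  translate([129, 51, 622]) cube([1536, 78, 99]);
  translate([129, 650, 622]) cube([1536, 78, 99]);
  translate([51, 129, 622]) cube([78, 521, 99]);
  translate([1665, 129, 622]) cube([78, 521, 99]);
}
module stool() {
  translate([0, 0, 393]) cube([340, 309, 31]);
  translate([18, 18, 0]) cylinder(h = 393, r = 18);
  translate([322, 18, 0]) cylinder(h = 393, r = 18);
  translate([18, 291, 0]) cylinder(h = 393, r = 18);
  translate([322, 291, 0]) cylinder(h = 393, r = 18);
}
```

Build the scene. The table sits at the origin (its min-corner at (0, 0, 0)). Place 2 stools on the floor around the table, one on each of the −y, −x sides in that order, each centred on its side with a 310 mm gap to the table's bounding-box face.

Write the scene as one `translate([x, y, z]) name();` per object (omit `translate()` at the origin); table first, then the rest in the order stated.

table();
translate([727, -619, 0]) stool();
translate([-650, 235, 0]) stool();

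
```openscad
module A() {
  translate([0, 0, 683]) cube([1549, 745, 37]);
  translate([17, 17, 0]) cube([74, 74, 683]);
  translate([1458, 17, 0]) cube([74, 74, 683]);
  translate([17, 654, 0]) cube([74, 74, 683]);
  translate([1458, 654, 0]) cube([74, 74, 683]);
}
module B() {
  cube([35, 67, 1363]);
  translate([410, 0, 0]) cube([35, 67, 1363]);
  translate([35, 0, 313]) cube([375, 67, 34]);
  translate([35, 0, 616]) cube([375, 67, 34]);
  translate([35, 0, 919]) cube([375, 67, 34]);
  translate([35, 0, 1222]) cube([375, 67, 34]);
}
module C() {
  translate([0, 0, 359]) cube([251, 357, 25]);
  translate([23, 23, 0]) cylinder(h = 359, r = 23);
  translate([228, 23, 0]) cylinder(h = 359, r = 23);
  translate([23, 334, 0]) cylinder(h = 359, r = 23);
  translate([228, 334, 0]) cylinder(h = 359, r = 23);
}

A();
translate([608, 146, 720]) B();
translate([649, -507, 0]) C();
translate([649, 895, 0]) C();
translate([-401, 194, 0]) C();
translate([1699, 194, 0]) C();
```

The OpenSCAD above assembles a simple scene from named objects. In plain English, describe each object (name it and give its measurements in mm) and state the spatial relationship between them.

A is a table: top 1549 mm (x) × 745 mm (y), 37 mm thick, upper face at z = 720 mm, on four 74×74 mm square legs, each inset 17 mm from the nearest pair of top edges, running from z = 0 to the bottom of the top.

B is a straight ladder. Two 35×67 mm vertical rails, 1363 mm tall, stand 445 mm apart (outside-to-outside) with their front faces coplanar on the −y side. 4 rungs, each 67 mm deep and 34 mm tall, span between the inner faces of the rails, front faces flush with the rails. The lowest rung's underside is at z = 313 mm and rungs are spaced 303 mm apart (underside to underside).

C is a simple wooden stool: a rectangular seat 251 mm (x) by 357 mm (y), 25 mm thick, top face at z = 384 mm, on four round legs, each 46 mm in diameter. The legs rest on z = 0, each leg's axis is inset half a diameter from the nearest pair of seat edges (so the leg's bounding box is flush with the corner).

The ladder is on top of the table. Four stools sit around the table at the −y, +y, −x, +x sides.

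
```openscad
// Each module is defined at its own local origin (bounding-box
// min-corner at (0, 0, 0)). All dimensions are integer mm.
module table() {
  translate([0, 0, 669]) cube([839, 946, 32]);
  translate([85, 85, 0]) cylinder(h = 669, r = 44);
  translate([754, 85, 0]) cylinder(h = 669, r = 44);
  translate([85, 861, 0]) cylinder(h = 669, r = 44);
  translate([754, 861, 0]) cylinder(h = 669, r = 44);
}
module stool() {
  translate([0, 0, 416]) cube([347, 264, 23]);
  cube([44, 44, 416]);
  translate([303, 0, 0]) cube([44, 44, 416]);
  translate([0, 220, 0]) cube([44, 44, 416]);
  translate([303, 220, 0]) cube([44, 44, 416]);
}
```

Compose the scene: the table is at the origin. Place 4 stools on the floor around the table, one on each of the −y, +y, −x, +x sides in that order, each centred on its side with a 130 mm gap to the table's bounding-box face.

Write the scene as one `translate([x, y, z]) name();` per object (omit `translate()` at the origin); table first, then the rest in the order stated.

table();
translate([246, -394, 0]) stool();
translate([246, 1076, 0]) stool();
translate([-477, 341, 0]) stool();
translate([969, 341, 0]) stool();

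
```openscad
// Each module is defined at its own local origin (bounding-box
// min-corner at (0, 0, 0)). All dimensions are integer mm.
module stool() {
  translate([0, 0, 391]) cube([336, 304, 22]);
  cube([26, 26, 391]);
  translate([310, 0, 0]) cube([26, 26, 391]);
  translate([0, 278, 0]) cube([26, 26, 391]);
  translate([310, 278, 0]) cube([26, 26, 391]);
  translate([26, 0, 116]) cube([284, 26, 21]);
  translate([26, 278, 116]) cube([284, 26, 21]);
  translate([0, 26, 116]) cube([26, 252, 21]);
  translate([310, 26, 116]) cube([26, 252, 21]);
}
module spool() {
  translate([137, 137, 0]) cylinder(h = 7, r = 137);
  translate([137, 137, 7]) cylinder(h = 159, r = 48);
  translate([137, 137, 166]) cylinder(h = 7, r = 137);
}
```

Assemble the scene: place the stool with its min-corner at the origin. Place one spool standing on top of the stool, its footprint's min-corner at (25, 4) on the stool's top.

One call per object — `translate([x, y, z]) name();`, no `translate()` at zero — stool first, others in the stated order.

stool();
translate([25, 4, 413]) spool();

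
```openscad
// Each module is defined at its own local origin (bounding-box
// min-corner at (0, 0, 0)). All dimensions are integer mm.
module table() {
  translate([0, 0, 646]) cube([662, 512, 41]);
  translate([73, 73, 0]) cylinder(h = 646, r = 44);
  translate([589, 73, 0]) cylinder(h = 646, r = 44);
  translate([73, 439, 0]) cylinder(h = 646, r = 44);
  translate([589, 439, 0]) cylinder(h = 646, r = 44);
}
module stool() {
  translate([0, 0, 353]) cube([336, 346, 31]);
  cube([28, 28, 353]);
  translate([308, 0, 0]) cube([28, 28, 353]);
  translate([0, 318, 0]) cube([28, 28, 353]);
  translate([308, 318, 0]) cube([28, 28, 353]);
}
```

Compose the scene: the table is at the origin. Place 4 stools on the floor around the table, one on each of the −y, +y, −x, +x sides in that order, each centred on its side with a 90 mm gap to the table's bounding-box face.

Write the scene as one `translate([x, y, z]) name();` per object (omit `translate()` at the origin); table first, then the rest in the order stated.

table();
translate([163, -436, 0]) stool();
translate([163, 602, 0]) stool();
translate([-426, 83, 0]) stool();
translate([752, 83, 0]) stool();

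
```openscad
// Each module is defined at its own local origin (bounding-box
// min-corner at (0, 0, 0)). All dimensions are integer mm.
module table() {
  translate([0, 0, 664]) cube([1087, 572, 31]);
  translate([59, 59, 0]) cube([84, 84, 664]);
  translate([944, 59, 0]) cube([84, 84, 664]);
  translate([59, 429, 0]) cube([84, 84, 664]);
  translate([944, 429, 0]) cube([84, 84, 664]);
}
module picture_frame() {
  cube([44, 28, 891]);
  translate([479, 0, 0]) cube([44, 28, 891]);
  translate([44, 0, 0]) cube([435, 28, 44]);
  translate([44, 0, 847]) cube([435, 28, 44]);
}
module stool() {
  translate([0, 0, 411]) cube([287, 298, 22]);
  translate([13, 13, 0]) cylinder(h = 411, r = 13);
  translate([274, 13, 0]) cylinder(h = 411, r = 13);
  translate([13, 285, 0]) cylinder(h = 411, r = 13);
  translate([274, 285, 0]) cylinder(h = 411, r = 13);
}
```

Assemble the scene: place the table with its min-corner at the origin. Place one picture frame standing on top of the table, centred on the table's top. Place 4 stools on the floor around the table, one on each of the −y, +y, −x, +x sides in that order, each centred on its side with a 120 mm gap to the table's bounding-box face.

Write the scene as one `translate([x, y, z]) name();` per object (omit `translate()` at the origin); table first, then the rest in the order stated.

table();
translate([282, 272, 695]) picture_frame();
translate([400, -418, 0]) stool();
translate([400, 692, 0]) stool();
translate([-407, 137, 0]) stool();
translate([1207, 137, 0]) stool();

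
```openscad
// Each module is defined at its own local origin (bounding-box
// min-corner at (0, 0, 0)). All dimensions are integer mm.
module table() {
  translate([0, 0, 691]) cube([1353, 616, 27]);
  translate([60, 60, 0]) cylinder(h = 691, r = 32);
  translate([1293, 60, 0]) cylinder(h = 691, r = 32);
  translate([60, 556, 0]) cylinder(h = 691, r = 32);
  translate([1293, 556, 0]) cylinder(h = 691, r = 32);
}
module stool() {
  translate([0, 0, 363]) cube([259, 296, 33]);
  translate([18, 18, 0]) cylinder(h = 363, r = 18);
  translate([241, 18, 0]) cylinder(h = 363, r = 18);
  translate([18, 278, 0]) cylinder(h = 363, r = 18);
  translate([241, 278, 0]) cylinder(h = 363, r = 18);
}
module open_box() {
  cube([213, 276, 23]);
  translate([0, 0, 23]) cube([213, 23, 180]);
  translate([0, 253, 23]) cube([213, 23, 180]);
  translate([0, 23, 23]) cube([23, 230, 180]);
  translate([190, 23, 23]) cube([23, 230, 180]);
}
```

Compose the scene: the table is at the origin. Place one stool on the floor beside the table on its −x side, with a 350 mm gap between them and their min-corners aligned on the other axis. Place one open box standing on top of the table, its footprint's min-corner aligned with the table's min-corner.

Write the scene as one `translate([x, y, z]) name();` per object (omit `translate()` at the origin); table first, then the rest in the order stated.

table();
translate([-609, 0, 0]) stool();
translate([0, 0, 718]) open_box();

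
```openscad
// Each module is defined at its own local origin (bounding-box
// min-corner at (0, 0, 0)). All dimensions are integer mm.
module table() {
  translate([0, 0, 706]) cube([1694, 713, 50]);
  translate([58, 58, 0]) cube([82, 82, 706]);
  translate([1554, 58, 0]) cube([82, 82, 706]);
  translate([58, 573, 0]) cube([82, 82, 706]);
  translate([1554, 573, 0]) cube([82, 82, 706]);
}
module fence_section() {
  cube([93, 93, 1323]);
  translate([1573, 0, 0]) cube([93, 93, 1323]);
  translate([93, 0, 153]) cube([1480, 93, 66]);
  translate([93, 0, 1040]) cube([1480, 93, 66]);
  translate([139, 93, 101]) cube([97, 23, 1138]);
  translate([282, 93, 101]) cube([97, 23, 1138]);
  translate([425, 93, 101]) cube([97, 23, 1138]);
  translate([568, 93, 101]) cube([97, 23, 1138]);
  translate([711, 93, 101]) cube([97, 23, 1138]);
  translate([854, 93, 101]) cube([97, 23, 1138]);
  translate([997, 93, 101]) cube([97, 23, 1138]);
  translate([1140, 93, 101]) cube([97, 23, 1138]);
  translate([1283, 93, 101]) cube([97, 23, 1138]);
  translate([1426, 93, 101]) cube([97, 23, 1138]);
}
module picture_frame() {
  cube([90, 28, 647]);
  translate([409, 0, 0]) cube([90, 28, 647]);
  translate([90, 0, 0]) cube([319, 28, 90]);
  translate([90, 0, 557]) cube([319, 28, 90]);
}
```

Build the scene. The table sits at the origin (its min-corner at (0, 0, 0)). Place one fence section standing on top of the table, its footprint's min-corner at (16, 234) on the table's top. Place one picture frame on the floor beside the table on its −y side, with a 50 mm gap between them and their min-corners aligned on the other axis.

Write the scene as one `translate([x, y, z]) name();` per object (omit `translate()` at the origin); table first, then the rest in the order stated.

table();
translate([16, 234, 756]) fence_section();
translate([0, -78, 0]) picture_frame();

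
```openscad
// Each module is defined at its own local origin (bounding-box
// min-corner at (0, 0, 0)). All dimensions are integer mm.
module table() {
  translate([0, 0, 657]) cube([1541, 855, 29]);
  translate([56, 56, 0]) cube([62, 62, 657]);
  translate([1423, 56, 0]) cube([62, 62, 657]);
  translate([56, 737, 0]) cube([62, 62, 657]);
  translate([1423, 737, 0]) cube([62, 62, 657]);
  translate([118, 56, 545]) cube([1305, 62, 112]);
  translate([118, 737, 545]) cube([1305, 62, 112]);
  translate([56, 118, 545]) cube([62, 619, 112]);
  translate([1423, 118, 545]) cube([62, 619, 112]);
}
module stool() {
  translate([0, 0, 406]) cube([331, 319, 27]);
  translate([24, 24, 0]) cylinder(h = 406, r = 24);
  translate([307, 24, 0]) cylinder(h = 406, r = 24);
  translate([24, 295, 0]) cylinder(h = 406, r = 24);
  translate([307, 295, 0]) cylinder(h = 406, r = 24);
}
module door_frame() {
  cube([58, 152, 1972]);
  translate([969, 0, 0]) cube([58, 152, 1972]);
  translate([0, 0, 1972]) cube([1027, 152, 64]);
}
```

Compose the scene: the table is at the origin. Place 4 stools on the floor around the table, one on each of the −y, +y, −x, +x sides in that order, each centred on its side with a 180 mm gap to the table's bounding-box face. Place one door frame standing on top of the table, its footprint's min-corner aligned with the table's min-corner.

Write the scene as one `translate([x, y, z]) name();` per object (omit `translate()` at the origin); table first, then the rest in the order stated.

table();
translate([605, -499, 0]) stool();
translate([605, 1035, 0]) stool();
translate([-511, 268, 0]) stool();
translate([1721, 268, 0]) stool();
translate([0, 0, 686]) door_frame();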